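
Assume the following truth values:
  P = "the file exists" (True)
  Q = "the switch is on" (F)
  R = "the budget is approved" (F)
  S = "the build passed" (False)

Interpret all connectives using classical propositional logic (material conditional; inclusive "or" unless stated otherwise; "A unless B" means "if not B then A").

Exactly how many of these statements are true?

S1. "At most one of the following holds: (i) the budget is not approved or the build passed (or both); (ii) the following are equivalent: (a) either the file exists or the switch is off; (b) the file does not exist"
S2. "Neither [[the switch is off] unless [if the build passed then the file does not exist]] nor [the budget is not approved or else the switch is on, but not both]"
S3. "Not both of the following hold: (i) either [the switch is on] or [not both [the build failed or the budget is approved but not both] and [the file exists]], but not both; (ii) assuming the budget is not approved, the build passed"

S1: In symbols: (~R | S) nand ((P | ~Q) <-> ~P)

~R = ~F = T
~R | S = T | F = T
~Q = ~F = T
P | ~Q = T | T = T
~P = ~T = F
(P | ~Q) <-> ~P = T <-> F = F
(~R | S) nand ((P | ~Q) <-> ~P) = T nand F = T
Hence S1 is true.

S2: Parsed as (~Q | (S -> ~P)) nor (~R xor Q)

~Q = ~F = T
~P = ~T = F
S -> ~P = F -> F = T
~Q | (S -> ~P) = T | T = T
~R = ~F = T
~R xor Q = T xor F = T
(~Q | (S -> ~P)) nor (~R xor Q) = T nor T = F
Hence S2 is false.

S3: Parsed as (Q xor ((~S xor R) nand P)) nand (~R -> S)

~S = ~F = T
~S xor R = T xor F = T
(~S xor R) nand P = T nand T = F
Q xor ((~S xor R) nand P) = F xor F = F
~R = ~F = T
~R -> S = T -> F = F
(Q xor ((~S xor R) nand P)) nand (~R -> S) = F nand F = T
Hence S3 is true.

True statements: 2 (S1, S3).

2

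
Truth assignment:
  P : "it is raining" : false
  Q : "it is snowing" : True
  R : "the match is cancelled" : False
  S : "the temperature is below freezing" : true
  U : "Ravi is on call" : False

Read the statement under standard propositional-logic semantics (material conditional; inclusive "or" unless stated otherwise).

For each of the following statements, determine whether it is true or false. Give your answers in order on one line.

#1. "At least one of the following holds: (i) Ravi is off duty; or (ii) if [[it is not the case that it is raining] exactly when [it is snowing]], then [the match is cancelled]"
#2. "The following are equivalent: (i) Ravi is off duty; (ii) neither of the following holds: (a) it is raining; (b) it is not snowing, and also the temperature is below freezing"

#1: Formalization: not U or ((not P iff Q) -> R)

not U = not False = True
not P = not False = True
not P iff Q = True iff True = True
(not P iff Q) -> R = True -> False = False
not U or ((not P iff Q) -> R) = True or False = True
So #1 is true.

#2: This is not U iff (P nor (not Q and S)).

not U = not False = True
not Q = not True = False
not Q and S = False and True = False
P nor (not Q and S) = False nor False = True
not U iff (P nor (not Q and S)) = True iff True = True
Hence #2 is true.

#1 True; #2 True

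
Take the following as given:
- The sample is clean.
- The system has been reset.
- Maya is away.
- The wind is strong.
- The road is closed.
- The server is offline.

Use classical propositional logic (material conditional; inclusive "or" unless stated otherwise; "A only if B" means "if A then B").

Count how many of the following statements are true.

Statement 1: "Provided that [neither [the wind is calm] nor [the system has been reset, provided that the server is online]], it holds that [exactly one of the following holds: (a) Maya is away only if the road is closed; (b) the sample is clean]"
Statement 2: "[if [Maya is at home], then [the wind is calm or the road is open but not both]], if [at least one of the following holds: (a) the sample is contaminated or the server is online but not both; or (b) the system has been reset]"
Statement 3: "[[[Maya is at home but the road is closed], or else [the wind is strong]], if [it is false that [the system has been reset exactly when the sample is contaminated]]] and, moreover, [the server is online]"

Let D = "the wind is strong" (T), P = "the server is online" (F), G = "the system has been reset" (T), H = "Maya is at home" (F), Q = "the road is closed" (T), L = "the sample is contaminated" (F).

Statement 1: In symbols: (¬D ↓ (P → G)) → ((¬H → Q) ⊕ ¬L)

¬D = ¬T = F
P → G = F → T = T
¬D ↓ (P → G) = F ↓ T = F
¬H = ¬F = T
¬H → Q = T → T = T
¬L = ¬F = T
(¬H → Q) ⊕ ¬L = T ⊕ T = F
(¬D ↓ (P → G)) → ((¬H → Q) ⊕ ¬L) = F → F = T
So Statement 1 is true.

Statement 2: This is ((L ⊕ P) ∨ G) → (H → (¬D ⊕ ¬Q)).

L ⊕ P = F ⊕ F = F
(L ⊕ P) ∨ G = F ∨ T = T
¬D = ¬T = F
¬Q = ¬T = F
¬D ⊕ ¬Q = F ⊕ F = F
H → (¬D ⊕ ¬Q) = F → F = T
((L ⊕ P) ∨ G) → (H → (¬D ⊕ ¬Q)) = T → T = T
Hence Statement 2 is true.

Statement 3: This is (¬(G ↔ L) → ((H ∧ Q) ∨ D)) ∧ P.

G ↔ L = T ↔ F = F
¬(G ↔ L) = ¬F = T
H ∧ Q = F ∧ T = F
(H ∧ Q) ∨ D = F ∨ T = T
¬(G ↔ L) → ((H ∧ Q) ∨ D) = T → T = T
(¬(G ↔ L) → ((H ∧ Q) ∨ D)) ∧ P = T ∧ F = F
Hence Statement 3 is false.

Count: 2.

2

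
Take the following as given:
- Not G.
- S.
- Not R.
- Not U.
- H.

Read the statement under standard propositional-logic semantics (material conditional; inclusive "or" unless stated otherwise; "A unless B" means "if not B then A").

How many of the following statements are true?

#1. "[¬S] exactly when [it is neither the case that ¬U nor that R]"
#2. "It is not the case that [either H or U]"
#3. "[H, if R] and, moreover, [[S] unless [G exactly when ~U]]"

#1: Parsed as not S iff (not U nor R)

not S = not True = False
not U = not False = True
not U nor R = True nor False = False
not S iff (not U nor R) = False iff False = True
So #1 is true.

#2: Formalization: not (H or U)

H or U = True or False = True
not (H or U) = not True = False
Hence #2 is false.

#3: Formalization: (R -> H) and (S or (G iff not U))

R -> H = False -> True = True
not U = not False = True
G iff not U = False iff True = False
S or (G iff not U) = True or False = True
(R -> H) and (S or (G iff not U)) = True and True = True
Hence #3 is true.

Count: 2.

2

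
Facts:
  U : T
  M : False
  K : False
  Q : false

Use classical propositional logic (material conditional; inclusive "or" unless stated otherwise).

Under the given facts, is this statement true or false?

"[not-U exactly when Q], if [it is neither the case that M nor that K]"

True.

Values: M=F, K=F, U=T, Q=F.
Parsed as (M ↓ K) → (¬U ↔ Q)

M ↓ K = F ↓ F = T
¬U = ¬T = F
¬U ↔ Q = F ↔ F = T
(M ↓ K) → (¬U ↔ Q) = T → T = T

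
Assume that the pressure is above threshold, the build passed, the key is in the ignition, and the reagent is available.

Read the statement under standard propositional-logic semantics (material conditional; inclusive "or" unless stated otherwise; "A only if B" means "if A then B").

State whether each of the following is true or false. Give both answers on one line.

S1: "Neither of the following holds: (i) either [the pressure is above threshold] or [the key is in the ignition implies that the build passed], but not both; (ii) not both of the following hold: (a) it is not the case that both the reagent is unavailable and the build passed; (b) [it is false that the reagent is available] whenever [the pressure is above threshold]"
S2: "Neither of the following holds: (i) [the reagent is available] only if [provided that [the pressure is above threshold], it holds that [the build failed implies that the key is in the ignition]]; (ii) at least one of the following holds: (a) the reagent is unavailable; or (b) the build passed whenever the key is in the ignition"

S1 False, S2 False

Let H = "the pressure is above threshold" (T), L = "the key is in the ignition" (T), D = "the build passed" (T), G = "the reagent is available" (T).

S1: Formalization: (H ⊕ (L → D)) ↓ ((¬G ↑ D) ↑ (H → ¬G))

L → D = T → T = T
H ⊕ (L → D) = T ⊕ T = F
¬G = ¬T = F
¬G ↑ D = F ↑ T = T
¬G = ¬T = F
H → ¬G = T → F = F
(¬G ↑ D) ↑ (H → ¬G) = T ↑ F = T
(H ⊕ (L → D)) ↓ ((¬G ↑ D) ↑ (H → ¬G)) = F ↓ T = F
So S1 is false.

S2: This is (G → (H → (¬D → L))) ↓ (¬G ∨ (L → D)).

¬D = ¬T = F
¬D → L = F → T = T
H → (¬D → L) = T → T = T
G → (H → (¬D → L)) = T → T = T
¬G = ¬T = F
L → D = T → T = T
¬G ∨ (L → D) = F ∨ T = T
(G → (H → (¬D → L))) ↓ (¬G ∨ (L → D)) = T ↓ T = F
Thus S2 is false.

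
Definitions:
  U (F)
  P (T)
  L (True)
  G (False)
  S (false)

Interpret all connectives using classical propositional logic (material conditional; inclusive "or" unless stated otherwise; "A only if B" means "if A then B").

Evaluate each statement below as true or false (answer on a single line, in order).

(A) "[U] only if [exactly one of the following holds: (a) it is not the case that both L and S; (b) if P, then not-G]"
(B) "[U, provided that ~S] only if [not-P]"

(A): Parsed as U -> ((L nand S) xor (P -> not G))

L nand S = True nand False = True
not G = not False = True
P -> not G = True -> True = True
(L nand S) xor (P -> not G) = True xor True = False
U -> ((L nand S) xor (P -> not G)) = False -> False = True
So (A) is true.

(B): Formalization: (not S -> U) -> not P

not S = not False = True
not S -> U = True -> False = False
not P = not True = False
(not S -> U) -> not P = False -> False = True
So (B) is true.

(A) True, (B) True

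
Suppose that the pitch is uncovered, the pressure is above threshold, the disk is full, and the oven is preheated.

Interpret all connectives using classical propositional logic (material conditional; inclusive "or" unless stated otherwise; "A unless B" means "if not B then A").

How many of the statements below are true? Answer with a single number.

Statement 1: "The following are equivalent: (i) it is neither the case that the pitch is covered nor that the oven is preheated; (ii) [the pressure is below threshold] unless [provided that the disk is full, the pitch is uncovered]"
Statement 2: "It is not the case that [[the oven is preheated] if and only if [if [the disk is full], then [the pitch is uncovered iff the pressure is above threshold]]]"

Let P = "the pitch is covered" (False), S = "the oven is preheated" (True), Q = "the pressure is above threshold" (True), R = "the disk is full" (True).

Statement 1: This is (P nor S) iff (not Q or (R -> not P)).

P nor S = False nor True = False
not Q = not True = False
not P = not False = True
R -> not P = True -> True = True
not Q or (R -> not P) = False or True = True
(P nor S) iff (not Q or (R -> not P)) = False iff True = False
So Statement 1 is false.

Statement 2: Formalization: not (S iff (R -> (not P iff Q)))

not P = not False = True
not P iff Q = True iff True = True
R -> (not P iff Q) = True -> True = True
S iff (R -> (not P iff Q)) = True iff True = True
not (S iff (R -> (not P iff Q))) = not True = False
So Statement 2 is false.

Count: 0.

0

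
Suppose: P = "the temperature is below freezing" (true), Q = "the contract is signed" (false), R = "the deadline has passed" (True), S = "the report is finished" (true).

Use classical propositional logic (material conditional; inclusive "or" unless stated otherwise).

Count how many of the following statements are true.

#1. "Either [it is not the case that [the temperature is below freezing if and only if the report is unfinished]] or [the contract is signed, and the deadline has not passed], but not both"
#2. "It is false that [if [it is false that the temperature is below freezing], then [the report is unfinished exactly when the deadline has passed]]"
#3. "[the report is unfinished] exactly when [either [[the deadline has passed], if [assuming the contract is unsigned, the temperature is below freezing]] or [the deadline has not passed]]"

1

#1: Parsed as ~(P <-> ~S) xor (Q & ~R)

~S = ~T = F
P <-> ~S = T <-> F = F
~(P <-> ~S) = ~F = T
~R = ~T = F
Q & ~R = F & F = F
~(P <-> ~S) xor (Q & ~R) = T xor F = T
So #1 is true.

#2: Formalization: ~(~P -> (~S <-> R))

~P = ~T = F
~S = ~T = F
~S <-> R = F <-> T = F
~P -> (~S <-> R) = F -> F = T
~(~P -> (~S <-> R)) = ~T = F
So #2 is false.

#3: In symbols: ~S <-> (((~Q -> P) -> R) | ~R)

~S = ~T = F
~Q = ~F = T
~Q -> P = T -> T = T
(~Q -> P) -> R = T -> T = T
~R = ~T = F
((~Q -> P) -> R) | ~R = T | F = T
~S <-> (((~Q -> P) -> R) | ~R) = F <-> T = F
Thus #3 is false.

True statements: 1 (#1).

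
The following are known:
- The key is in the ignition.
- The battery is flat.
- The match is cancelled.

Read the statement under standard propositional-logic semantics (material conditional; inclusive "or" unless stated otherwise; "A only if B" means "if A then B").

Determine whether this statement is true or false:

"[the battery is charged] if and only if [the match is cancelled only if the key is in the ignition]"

The statement is false.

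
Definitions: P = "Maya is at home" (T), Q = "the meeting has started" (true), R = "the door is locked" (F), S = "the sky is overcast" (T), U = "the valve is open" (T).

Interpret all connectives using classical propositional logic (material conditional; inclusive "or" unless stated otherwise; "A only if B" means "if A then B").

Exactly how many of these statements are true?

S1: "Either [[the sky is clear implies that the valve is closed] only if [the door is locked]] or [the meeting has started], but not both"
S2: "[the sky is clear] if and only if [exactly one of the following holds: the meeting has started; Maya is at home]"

2

S1: In symbols: ((not S -> not U) -> R) xor Q

not S = not True = False
not U = not True = False
not S -> not U = False -> False = True
(not S -> not U) -> R = True -> False = False
((not S -> not U) -> R) xor Q = False xor True = True
Hence S1 is true.

S2: Parsed as not S iff (Q xor P)

not S = not True = False
Q xor P = True xor True = False
not S iff (Q xor P) = False iff False = True
Hence S2 is true.

2 of the 2 statements are true.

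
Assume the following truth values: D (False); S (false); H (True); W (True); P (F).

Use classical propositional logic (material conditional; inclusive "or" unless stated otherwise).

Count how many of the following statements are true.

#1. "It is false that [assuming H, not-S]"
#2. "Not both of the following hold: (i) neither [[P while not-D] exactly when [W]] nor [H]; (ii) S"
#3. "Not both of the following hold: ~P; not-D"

1

#1: This is ¬(H → ¬S).

¬S = ¬F = T
H → ¬S = T → T = T
¬(H → ¬S) = ¬T = F
Thus #1 is false.

#2: Parsed as (((P ∧ ¬D) ↔ W) ↓ H) ↑ S

¬D = ¬F = T
P ∧ ¬D = F ∧ T = F
(P ∧ ¬D) ↔ W = F ↔ T = F
((P ∧ ¬D) ↔ W) ↓ H = F ↓ T = F
(((P ∧ ¬D) ↔ W) ↓ H) ↑ S = F ↑ F = T
Hence #2 is true.

#3: Formalization: ¬P ↑ ¬D

¬P = ¬F = T
¬D = ¬F = T
¬P ↑ ¬D = T ↑ T = F
Hence #3 is false.

Count: 1.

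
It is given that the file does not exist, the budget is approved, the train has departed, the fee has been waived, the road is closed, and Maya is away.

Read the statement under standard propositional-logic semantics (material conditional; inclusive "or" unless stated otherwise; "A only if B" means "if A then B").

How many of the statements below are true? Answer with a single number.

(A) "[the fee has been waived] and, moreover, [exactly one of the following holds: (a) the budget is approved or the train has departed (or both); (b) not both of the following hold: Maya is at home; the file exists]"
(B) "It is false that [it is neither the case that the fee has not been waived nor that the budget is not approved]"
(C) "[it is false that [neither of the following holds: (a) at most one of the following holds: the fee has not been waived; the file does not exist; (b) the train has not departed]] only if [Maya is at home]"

Let S = "the fee has been waived" (T), Q = "the budget is approved" (T), R = "the train has departed" (T), V = "Maya is at home" (F), P = "the file exists" (F).

(A): In symbols: S ∧ ((Q ∨ R) ⊕ (V ↑ P))

Q ∨ R = T ∨ T = T
V ↑ P = F ↑ F = T
(Q ∨ R) ⊕ (V ↑ P) = T ⊕ T = F
S ∧ ((Q ∨ R) ⊕ (V ↑ P)) = T ∧ F = F
Hence (A) is false.

(B): Parsed as ¬(¬S ↓ ¬Q)

¬S = ¬T = F
¬Q = ¬T = F
¬S ↓ ¬Q = F ↓ F = T
¬(¬S ↓ ¬Q) = ¬T = F
So (B) is false.

(C): Formalization: ¬((¬S ↑ ¬P) ↓ ¬R) → V

¬S = ¬T = F
¬P = ¬F = T
¬S ↑ ¬P = F ↑ T = T
¬R = ¬T = F
(¬S ↑ ¬P) ↓ ¬R = T ↓ F = F
¬((¬S ↑ ¬P) ↓ ¬R) = ¬F = T
¬((¬S ↑ ¬P) ↓ ¬R) → V = T → F = F
Thus (C) is false.

Count: 0.

0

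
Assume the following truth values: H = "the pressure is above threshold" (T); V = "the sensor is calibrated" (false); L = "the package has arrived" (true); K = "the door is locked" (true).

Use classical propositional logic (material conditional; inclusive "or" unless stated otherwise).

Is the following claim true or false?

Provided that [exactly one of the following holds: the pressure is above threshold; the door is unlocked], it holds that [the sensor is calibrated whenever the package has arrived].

In symbols: (H ⊕ ¬K) → (L → V)

¬K = ¬T = F
H ⊕ ¬K = T ⊕ F = T
L → V = T → F = F
(H ⊕ ¬K) → (L → V) = T → F = F

False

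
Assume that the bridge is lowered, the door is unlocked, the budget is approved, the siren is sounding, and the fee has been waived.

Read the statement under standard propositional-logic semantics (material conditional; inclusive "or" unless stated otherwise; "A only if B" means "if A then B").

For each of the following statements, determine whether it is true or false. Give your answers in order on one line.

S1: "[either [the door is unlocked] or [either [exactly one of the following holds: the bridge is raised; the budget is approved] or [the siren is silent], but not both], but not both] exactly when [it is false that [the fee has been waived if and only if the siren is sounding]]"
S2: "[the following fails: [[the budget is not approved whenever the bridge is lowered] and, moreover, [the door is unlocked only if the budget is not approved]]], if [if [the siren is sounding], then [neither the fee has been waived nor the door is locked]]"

S1 true; S2 true

Let N = "the door is locked" (F), G = "the bridge is raised" (F), U = "the budget is approved" (T), M = "the siren is sounding" (T), Q = "the fee has been waived" (T).

S1: Parsed as (¬N ⊕ ((G ⊕ U) ⊕ ¬M)) ↔ ¬(Q ↔ M)

¬N = ¬F = T
G ⊕ U = F ⊕ T = T
¬M = ¬T = F
(G ⊕ U) ⊕ ¬M = T ⊕ F = T
¬N ⊕ ((G ⊕ U) ⊕ ¬M) = T ⊕ T = F
Q ↔ M = T ↔ T = T
¬(Q ↔ M) = ¬T = F
(¬N ⊕ ((G ⊕ U) ⊕ ¬M)) ↔ ¬(Q ↔ M) = F ↔ F = T
Thus S1 is true.

S2: Formalization: (M → (Q ↓ N)) → ¬((¬G → ¬U) ∧ (¬N → ¬U))

Q ↓ N = T ↓ F = F
M → (Q ↓ N) = T → F = F
¬G = ¬F = T
¬U = ¬T = F
¬G → ¬U = T → F = F
¬N = ¬F = T
¬U = ¬T = F
¬N → ¬U = T → F = F
(¬G → ¬U) ∧ (¬N → ¬U) = F ∧ F = F
¬((¬G → ¬U) ∧ (¬N → ¬U)) = ¬F = T
(M → (Q ↓ N)) → ¬((¬G → ¬U) ∧ (¬N → ¬U)) = F → T = T
Thus S2 is true.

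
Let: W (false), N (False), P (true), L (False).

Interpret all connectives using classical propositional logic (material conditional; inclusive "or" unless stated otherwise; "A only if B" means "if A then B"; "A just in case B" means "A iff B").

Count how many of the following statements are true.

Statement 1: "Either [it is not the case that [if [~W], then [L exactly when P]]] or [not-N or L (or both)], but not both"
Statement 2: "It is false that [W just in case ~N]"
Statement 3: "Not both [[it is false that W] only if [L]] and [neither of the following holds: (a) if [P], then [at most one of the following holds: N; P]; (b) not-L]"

2

Statement 1: This is not (not W -> (L iff P)) xor (not N or L).

not W = not False = True
L iff P = False iff True = False
not W -> (L iff P) = True -> False = False
not (not W -> (L iff P)) = not False = True
not N = not False = True
not N or L = True or False = True
not (not W -> (L iff P)) xor (not N or L) = True xor True = False
Thus Statement 1 is false.

Statement 2: Parsed as not (W iff not N)

not N = not False = True
W iff not N = False iff True = False
not (W iff not N) = not False = True
Hence Statement 2 is true.

Statement 3: Formalization: (not W -> L) nand ((P -> (N nand P)) nor not L)

not W = not False = True
not W -> L = True -> False = False
N nand P = False nand True = True
P -> (N nand P) = True -> True = True
not L = not False = True
(P -> (N nand P)) nor not L = True nor True = False
(not W -> L) nand ((P -> (N nand P)) nor not L) = False nand False = True
Hence Statement 3 is true.

Count: 2.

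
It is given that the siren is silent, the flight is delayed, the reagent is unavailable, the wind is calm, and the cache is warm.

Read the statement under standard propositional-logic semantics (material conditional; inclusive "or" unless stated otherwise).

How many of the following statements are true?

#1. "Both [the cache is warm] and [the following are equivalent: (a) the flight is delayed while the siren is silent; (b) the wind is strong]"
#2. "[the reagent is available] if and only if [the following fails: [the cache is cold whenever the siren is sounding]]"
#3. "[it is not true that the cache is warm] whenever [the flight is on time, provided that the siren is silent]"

Let U = "the cache is warm" (T), Q = "the flight is delayed" (T), P = "the siren is sounding" (F), S = "the wind is strong" (F), R = "the reagent is available" (F).

#1: Formalization: U & ((Q & ~P) <-> S)

~P = ~F = T
Q & ~P = T & T = T
(Q & ~P) <-> S = T <-> F = F
U & ((Q & ~P) <-> S) = T & F = F
Hence #1 is false.

#2: In symbols: R <-> ~(P -> ~U)

~U = ~T = F
P -> ~U = F -> F = T
~(P -> ~U) = ~T = F
R <-> ~(P -> ~U) = F <-> F = T
So #2 is true.

#3: Formalization: (~P -> ~Q) -> ~U

~P = ~F = T
~Q = ~T = F
~P -> ~Q = T -> F = F
~U = ~T = F
(~P -> ~Q) -> ~U = F -> F = T
Hence #3 is true.

True statements: 2 (#2, #3).

2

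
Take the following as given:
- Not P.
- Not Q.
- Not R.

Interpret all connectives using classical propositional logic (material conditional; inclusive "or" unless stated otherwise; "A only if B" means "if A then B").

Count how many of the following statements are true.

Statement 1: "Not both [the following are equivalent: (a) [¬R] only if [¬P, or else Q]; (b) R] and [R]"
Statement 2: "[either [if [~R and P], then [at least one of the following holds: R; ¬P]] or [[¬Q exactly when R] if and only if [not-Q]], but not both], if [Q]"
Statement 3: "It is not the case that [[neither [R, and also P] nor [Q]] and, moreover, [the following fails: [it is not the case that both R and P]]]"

Statement 1: In symbols: ((¬R → (¬P ∨ Q)) ↔ R) ↑ R

¬R = ¬F = T
¬P = ¬F = T
¬P ∨ Q = T ∨ F = T
¬R → (¬P ∨ Q) = T → T = T
(¬R → (¬P ∨ Q)) ↔ R = T ↔ F = F
((¬R → (¬P ∨ Q)) ↔ R) ↑ R = F ↑ F = T
So Statement 1 is true.

Statement 2: In symbols: Q → (((¬R ∧ P) → (R ∨ ¬P)) ⊕ ((¬Q ↔ R) ↔ ¬Q))

¬R = ¬F = T
¬R ∧ P = T ∧ F = F
¬P = ¬F = T
R ∨ ¬P = F ∨ T = T
(¬R ∧ P) → (R ∨ ¬P) = F → T = T
¬Q = ¬F = T
¬Q ↔ R = T ↔ F = F
¬Q = ¬F = T
(¬Q ↔ R) ↔ ¬Q = F ↔ T = F
((¬R ∧ P) → (R ∨ ¬P)) ⊕ ((¬Q ↔ R) ↔ ¬Q) = T ⊕ F = T
Q → (((¬R ∧ P) → (R ∨ ¬P)) ⊕ ((¬Q ↔ R) ↔ ¬Q)) = F → T = T
Hence Statement 2 is true.

Statement 3: Formalization: ¬(((R ∧ P) ↓ Q) ∧ ¬(R ↑ P))

R ∧ P = F ∧ F = F
(R ∧ P) ↓ Q = F ↓ F = T
R ↑ P = F ↑ F = T
¬(R ↑ P) = ¬T = F
((R ∧ P) ↓ Q) ∧ ¬(R ↑ P) = T ∧ F = F
¬(((R ∧ P) ↓ Q) ∧ ¬(R ↑ P)) = ¬F = T
Hence Statement 3 is true.

True statements: 3 (Statement 1, Statement 2, Statement 3).

3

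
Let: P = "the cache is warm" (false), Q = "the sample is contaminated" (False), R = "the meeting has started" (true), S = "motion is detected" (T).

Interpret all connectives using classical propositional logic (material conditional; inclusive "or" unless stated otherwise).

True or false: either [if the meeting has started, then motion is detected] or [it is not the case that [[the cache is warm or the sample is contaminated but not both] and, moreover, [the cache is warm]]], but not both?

Formalization: (R -> S) xor ~((P xor Q) & P)

R -> S = T -> T = T
P xor Q = F xor F = F
(P xor Q) & P = F & F = F
~((P xor Q) & P) = ~F = T
(R -> S) xor ~((P xor Q) & P) = T xor T = F

The statement is false.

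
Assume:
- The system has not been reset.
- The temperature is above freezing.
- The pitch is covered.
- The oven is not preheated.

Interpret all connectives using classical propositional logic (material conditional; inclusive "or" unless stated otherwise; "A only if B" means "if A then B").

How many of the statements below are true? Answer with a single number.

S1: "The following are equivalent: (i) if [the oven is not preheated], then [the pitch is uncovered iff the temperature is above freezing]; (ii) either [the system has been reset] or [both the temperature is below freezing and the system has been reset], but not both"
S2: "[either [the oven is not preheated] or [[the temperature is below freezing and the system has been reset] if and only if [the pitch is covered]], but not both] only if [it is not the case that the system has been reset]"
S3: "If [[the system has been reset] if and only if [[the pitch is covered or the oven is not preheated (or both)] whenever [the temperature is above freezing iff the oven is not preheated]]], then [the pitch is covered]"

Let G = "the oven is preheated" (F), M = "the pitch is covered" (T), S = "the temperature is below freezing" (F), P = "the system has been reset" (F).

S1: This is (~G -> (~M <-> ~S)) <-> (P xor (S & P)).

~G = ~F = T
~M = ~T = F
~S = ~F = T
~M <-> ~S = F <-> T = F
~G -> (~M <-> ~S) = T -> F = F
S & P = F & F = F
P xor (S & P) = F xor F = F
(~G -> (~M <-> ~S)) <-> (P xor (S & P)) = F <-> F = T
Hence S1 is true.

S2: This is (~G xor ((S & P) <-> M)) -> ~P.

~G = ~F = T
S & P = F & F = F
(S & P) <-> M = F <-> T = F
~G xor ((S & P) <-> M) = T xor F = T
~P = ~F = T
(~G xor ((S & P) <-> M)) -> ~P = T -> T = T
Thus S2 is true.

S3: Parsed as (P <-> ((~S <-> ~G) -> (M | ~G))) -> M

~S = ~F = T
~G = ~F = T
~S <-> ~G = T <-> T = T
~G = ~F = T
M | ~G = T | T = T
(~S <-> ~G) -> (M | ~G) = T -> T = T
P <-> ((~S <-> ~G) -> (M | ~G)) = F <-> T = F
(P <-> ((~S <-> ~G) -> (M | ~G))) -> M = F -> T = T
Hence S3 is true.

True statements: 3.

3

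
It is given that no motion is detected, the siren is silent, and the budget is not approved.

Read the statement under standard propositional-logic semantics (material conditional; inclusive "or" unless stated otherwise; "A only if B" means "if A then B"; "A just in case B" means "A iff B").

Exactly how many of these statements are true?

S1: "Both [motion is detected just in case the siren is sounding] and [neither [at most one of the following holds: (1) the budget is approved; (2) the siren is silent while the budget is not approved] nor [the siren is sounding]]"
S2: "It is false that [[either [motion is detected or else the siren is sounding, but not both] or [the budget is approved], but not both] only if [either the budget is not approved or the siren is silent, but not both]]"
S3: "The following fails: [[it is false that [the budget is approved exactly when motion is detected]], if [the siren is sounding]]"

Let G = "motion is detected" (F), Q = "the siren is sounding" (F), M = "the budget is approved" (F).

S1: This is (G <-> Q) & ((M nand (~Q & ~M)) nor Q).

G <-> Q = F <-> F = T
~Q = ~F = T
~M = ~F = T
~Q & ~M = T & T = T
M nand (~Q & ~M) = F nand T = T
(M nand (~Q & ~M)) nor Q = T nor F = F
(G <-> Q) & ((M nand (~Q & ~M)) nor Q) = T & F = F
Thus S1 is false.

S2: This is ~(((G xor Q) xor M) -> (~M xor ~Q)).

G xor Q = F xor F = F
(G xor Q) xor M = F xor F = F
~M = ~F = T
~Q = ~F = T
~M xor ~Q = T xor T = F
((G xor Q) xor M) -> (~M xor ~Q) = F -> F = T
~(((G xor Q) xor M) -> (~M xor ~Q)) = ~T = F
So S2 is false.

S3: In symbols: ~(Q -> ~(M <-> G))

M <-> G = F <-> F = T
~(M <-> G) = ~T = F
Q -> ~(M <-> G) = F -> F = T
~(Q -> ~(M <-> G)) = ~T = F
Thus S3 is false.

True statements: 0 (none).

0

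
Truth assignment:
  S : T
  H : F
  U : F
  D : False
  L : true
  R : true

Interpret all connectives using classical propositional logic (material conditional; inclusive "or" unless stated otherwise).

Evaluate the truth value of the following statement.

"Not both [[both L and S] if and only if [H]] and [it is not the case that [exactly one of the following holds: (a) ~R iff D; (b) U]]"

Formalization: ((L ∧ S) ↔ H) ↑ ¬((¬R ↔ D) ⊕ U)

L ∧ S = T ∧ T = T
(L ∧ S) ↔ H = T ↔ F = F
¬R = ¬T = F
¬R ↔ D = F ↔ F = T
(¬R ↔ D) ⊕ U = T ⊕ F = T
¬((¬R ↔ D) ⊕ U) = ¬T = F
((L ∧ S) ↔ H) ↑ ¬((¬R ↔ D) ⊕ U) = F ↑ F = T

True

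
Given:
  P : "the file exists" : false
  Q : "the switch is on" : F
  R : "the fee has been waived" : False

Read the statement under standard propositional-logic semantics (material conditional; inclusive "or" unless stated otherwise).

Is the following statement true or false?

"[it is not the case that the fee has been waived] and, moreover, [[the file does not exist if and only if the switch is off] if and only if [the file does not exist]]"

True.

Values: R=F, P=F, Q=F.
Formalization: ¬R ∧ ((¬P ↔ ¬Q) ↔ ¬P)

¬R = ¬F = T
¬P = ¬F = T
¬Q = ¬F = T
¬P ↔ ¬Q = T ↔ T = T
¬P = ¬F = T
(¬P ↔ ¬Q) ↔ ¬P = T ↔ T = T
¬R ∧ ((¬P ↔ ¬Q) ↔ ¬P) = T ∧ T = T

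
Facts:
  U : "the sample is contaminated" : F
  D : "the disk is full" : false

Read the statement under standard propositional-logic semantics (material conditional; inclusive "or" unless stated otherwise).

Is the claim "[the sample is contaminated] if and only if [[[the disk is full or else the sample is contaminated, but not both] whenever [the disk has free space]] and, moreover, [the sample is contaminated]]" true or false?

True.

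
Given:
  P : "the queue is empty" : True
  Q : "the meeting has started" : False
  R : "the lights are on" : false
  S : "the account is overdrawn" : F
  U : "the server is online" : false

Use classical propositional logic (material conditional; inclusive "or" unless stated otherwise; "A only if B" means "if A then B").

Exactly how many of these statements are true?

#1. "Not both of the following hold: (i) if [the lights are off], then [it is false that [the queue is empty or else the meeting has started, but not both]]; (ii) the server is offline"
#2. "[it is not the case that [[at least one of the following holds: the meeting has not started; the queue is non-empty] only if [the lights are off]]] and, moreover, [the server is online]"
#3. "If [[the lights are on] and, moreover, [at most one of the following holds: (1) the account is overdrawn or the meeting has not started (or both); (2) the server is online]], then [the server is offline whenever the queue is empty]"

2

#1: This is (not R -> not (P xor Q)) nand not U.

not R = not False = True
P xor Q = True xor False = True
not (P xor Q) = not True = False
not R -> not (P xor Q) = True -> False = False
not U = not False = True
(not R -> not (P xor Q)) nand not U = False nand True = True
Hence #1 is true.

#2: This is not ((not Q or not P) -> not R) and U.

not Q = not False = True
not P = not True = False
not Q or not P = True or False = True
not R = not False = True
(not Q or not P) -> not R = True -> True = True
not ((not Q or not P) -> not R) = not True = False
not ((not Q or not P) -> not R) and U = False and False = False
Thus #2 is false.

#3: In symbols: (R and ((S or not Q) nand U)) -> (P -> not U)

not Q = not False = True
S or not Q = False or True = True
(S or not Q) nand U = True nand False = True
R and ((S or not Q) nand U) = False and True = False
not U = not False = True
P -> not U = True -> True = True
(R and ((S or not Q) nand U)) -> (P -> not U) = False -> True = True
Thus #3 is true.

True statements: 2 (#1, #3).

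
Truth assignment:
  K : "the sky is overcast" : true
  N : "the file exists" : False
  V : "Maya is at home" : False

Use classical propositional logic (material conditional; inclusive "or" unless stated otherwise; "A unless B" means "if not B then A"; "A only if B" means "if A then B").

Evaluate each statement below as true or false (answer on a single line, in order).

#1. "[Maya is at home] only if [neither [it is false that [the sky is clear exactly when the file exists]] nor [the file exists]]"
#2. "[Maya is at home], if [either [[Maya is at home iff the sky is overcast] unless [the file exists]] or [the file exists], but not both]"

#1: Formalization: V -> (~(~K <-> N) nor N)

~K = ~T = F
~K <-> N = F <-> F = T
~(~K <-> N) = ~T = F
~(~K <-> N) nor N = F nor F = T
V -> (~(~K <-> N) nor N) = F -> T = T
So #1 is true.

#2: Formalization: (((V <-> K) | N) xor N) -> V

V <-> K = F <-> T = F
(V <-> K) | N = F | F = F
((V <-> K) | N) xor N = F xor F = F
(((V <-> K) | N) xor N) -> V = F -> F = T
Thus #2 is true.

#1 T; #2 T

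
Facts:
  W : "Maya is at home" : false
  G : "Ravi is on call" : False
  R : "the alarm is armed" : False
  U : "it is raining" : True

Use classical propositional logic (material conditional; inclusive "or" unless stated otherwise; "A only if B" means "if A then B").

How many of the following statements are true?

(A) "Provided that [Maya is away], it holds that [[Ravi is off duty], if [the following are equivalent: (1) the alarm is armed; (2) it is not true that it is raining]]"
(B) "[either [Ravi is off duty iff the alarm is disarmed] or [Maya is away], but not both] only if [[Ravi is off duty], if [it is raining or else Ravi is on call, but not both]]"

(A): Formalization: ¬W → ((R ↔ ¬U) → ¬G)

¬W = ¬F = T
¬U = ¬T = F
R ↔ ¬U = F ↔ F = T
¬G = ¬F = T
(R ↔ ¬U) → ¬G = T → T = T
¬W → ((R ↔ ¬U) → ¬G) = T → T = T
So (A) is true.

(B): Parsed as ((¬G ↔ ¬R) ⊕ ¬W) → ((U ⊕ G) → ¬G)

¬G = ¬F = T
¬R = ¬F = T
¬G ↔ ¬R = T ↔ T = T
¬W = ¬F = T
(¬G ↔ ¬R) ⊕ ¬W = T ⊕ T = F
U ⊕ G = T ⊕ F = T
¬G = ¬F = T
(U ⊕ G) → ¬G = T → T = T
((¬G ↔ ¬R) ⊕ ¬W) → ((U ⊕ G) → ¬G) = F → T = T
Thus (B) is true.

2 of the 2 statements are true.

2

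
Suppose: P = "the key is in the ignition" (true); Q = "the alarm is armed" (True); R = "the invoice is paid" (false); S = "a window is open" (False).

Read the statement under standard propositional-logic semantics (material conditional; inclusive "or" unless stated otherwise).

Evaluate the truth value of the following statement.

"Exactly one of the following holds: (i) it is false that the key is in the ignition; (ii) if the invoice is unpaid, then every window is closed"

Formalization: ¬P ⊕ (¬R → ¬S)

¬P = ¬T = F
¬R = ¬F = T
¬S = ¬F = T
¬R → ¬S = T → T = T
¬P ⊕ (¬R → ¬S) = F ⊕ T = T

true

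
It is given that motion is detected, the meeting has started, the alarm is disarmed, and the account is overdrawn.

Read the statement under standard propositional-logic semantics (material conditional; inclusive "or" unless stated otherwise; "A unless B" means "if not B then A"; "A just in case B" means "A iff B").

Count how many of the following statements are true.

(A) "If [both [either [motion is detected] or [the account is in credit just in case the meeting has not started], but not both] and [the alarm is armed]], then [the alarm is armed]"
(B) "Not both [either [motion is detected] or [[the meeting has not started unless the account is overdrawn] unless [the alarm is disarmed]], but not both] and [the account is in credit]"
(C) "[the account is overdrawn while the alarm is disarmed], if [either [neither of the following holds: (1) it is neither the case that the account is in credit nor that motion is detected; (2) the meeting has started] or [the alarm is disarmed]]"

3

Let P = "motion is detected" (T), S = "the account is overdrawn" (T), Q = "the meeting has started" (T), R = "the alarm is armed" (F).

(A): Formalization: ((P ⊕ (¬S ↔ ¬Q)) ∧ R) → R

¬S = ¬T = F
¬Q = ¬T = F
¬S ↔ ¬Q = F ↔ F = T
P ⊕ (¬S ↔ ¬Q) = T ⊕ T = F
(P ⊕ (¬S ↔ ¬Q)) ∧ R = F ∧ F = F
((P ⊕ (¬S ↔ ¬Q)) ∧ R) → R = F → F = T
Thus (A) is true.

(B): Formalization: (P ⊕ ((¬Q ∨ S) ∨ ¬R)) ↑ ¬S

¬Q = ¬T = F
¬Q ∨ S = F ∨ T = T
¬R = ¬F = T
(¬Q ∨ S) ∨ ¬R = T ∨ T = T
P ⊕ ((¬Q ∨ S) ∨ ¬R) = T ⊕ T = F
¬S = ¬T = F
(P ⊕ ((¬Q ∨ S) ∨ ¬R)) ↑ ¬S = F ↑ F = T
Hence (B) is true.

(C): Parsed as (((¬S ↓ P) ↓ Q) ∨ ¬R) → (S ∧ ¬R)

¬S = ¬T = F
¬S ↓ P = F ↓ T = F
(¬S ↓ P) ↓ Q = F ↓ T = F
¬R = ¬F = T
((¬S ↓ P) ↓ Q) ∨ ¬R = F ∨ T = T
¬R = ¬F = T
S ∧ ¬R = T ∧ T = T
(((¬S ↓ P) ↓ Q) ∨ ¬R) → (S ∧ ¬R) = T → T = T
Thus (C) is true.

3 of the 3 statements are true.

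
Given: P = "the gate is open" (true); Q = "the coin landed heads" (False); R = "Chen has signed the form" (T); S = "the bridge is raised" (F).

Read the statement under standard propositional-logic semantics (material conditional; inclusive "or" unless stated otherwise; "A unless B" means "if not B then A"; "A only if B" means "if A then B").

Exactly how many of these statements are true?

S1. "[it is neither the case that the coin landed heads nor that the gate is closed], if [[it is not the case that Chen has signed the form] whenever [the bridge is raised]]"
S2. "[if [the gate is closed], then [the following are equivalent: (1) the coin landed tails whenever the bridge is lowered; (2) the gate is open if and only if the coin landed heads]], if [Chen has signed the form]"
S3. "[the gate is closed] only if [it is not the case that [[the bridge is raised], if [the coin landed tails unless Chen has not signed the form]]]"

S1: Formalization: (S → ¬R) → (Q ↓ ¬P)

¬R = ¬T = F
S → ¬R = F → F = T
¬P = ¬T = F
Q ↓ ¬P = F ↓ F = T
(S → ¬R) → (Q ↓ ¬P) = T → T = T
Thus S1 is true.

S2: Parsed as R → (¬P → ((¬S → ¬Q) ↔ (P ↔ Q)))

¬P = ¬T = F
¬S = ¬F = T
¬Q = ¬F = T
¬S → ¬Q = T → T = T
P ↔ Q = T ↔ F = F
(¬S → ¬Q) ↔ (P ↔ Q) = T ↔ F = F
¬P → ((¬S → ¬Q) ↔ (P ↔ Q)) = F → F = T
R → (¬P → ((¬S → ¬Q) ↔ (P ↔ Q))) = T → T = T
Hence S2 is true.

S3: This is ¬P → ¬((¬Q ∨ ¬R) → S).

¬P = ¬T = F
¬Q = ¬F = T
¬R = ¬T = F
¬Q ∨ ¬R = T ∨ F = T
(¬Q ∨ ¬R) → S = T → F = F
¬((¬Q ∨ ¬R) → S) = ¬F = T
¬P → ¬((¬Q ∨ ¬R) → S) = F → T = T
So S3 is true.

True statements: 3.

3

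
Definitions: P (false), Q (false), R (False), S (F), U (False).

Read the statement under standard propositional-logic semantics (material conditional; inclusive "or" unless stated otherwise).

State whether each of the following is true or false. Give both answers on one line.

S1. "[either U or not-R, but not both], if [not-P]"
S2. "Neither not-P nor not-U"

S1 True; S2 False

S1: This is ¬P → (U ⊕ ¬R).

¬P = ¬F = T
¬R = ¬F = T
U ⊕ ¬R = F ⊕ T = T
¬P → (U ⊕ ¬R) = T → T = T
So S1 is true.

S2: This is ¬P ↓ ¬U.

¬P = ¬F = T
¬U = ¬F = T
¬P ↓ ¬U = T ↓ T = F
Hence S2 is false.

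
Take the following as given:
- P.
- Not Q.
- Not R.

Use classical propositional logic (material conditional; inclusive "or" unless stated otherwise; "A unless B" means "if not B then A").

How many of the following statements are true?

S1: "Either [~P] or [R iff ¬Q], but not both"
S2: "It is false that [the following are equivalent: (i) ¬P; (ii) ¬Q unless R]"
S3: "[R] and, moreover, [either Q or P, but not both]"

1

S1: Formalization: not P xor (R iff not Q)

not P = not True = False
not Q = not False = True
R iff not Q = False iff True = False
not P xor (R iff not Q) = False xor False = False
Thus S1 is false.

S2: Formalization: not (not P iff (not Q or R))

not P = not True = False
not Q = not False = True
not Q or R = True or False = True
not P iff (not Q or R) = False iff True = False
not (not P iff (not Q or R)) = not False = True
Hence S2 is true.

S3: Parsed as R and (Q xor P)

Q xor P = False xor True = True
R and (Q xor P) = False and True = False
Hence S3 is false.

True statements: 1.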